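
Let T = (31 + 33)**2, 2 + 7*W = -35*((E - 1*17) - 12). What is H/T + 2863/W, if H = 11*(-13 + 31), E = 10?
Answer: 41109605/1357824 ≈ 30.276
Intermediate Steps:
W = 663/7 (W = -2/7 + (-35*((10 - 1*17) - 12))/7 = -2/7 + (-35*((10 - 17) - 12))/7 = -2/7 + (-35*(-7 - 12))/7 = -2/7 + (-35*(-19))/7 = -2/7 + (1/7)*665 = -2/7 + 95 = 663/7 ≈ 94.714)
T = 4096 (T = 64**2 = 4096)
H = 198 (H = 11*18 = 198)
H/T + 2863/W = 198/4096 + 2863/(663/7) = 198*(1/4096) + 2863*(7/663) = 99/2048 + 20041/663 = 41109605/1357824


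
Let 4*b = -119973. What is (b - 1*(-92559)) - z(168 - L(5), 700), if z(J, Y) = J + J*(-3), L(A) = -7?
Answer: 251663/4 ≈ 62916.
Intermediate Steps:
b = -119973/4 (b = (¼)*(-119973) = -119973/4 ≈ -29993.)
z(J, Y) = -2*J (z(J, Y) = J - 3*J = -2*J)
(b - 1*(-92559)) - z(168 - L(5), 700) = (-119973/4 - 1*(-92559)) - (-2)*(168 - 1*(-7)) = (-119973/4 + 92559) - (-2)*(168 + 7) = 250263/4 - (-2)*175 = 250263/4 - 1*(-350) = 250263/4 + 350 = 251663/4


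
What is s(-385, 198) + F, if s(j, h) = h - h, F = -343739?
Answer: -343739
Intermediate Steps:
s(j, h) = 0
s(-385, 198) + F = 0 - 343739 = -343739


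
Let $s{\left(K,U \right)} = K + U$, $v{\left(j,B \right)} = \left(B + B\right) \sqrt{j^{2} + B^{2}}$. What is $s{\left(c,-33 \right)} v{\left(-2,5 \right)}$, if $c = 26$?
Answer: $- 70 \sqrt{29} \approx -376.96$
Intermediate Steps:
$v{\left(j,B \right)} = 2 B \sqrt{B^{2} + j^{2}}$
$s{\left(c,-33 \right)} v{\left(-2,5 \right)} = \left(26 - 33\right) 2 \cdot 5 \sqrt{5^{2} + \left(-2\right)^{2}} = - 7 \cdot 2 \cdot 5 \sqrt{25 + 4} = - 7 \cdot 2 \cdot 5 \sqrt{29} = - 7 \cdot 10 \sqrt{29} = - 70 \sqrt{29}$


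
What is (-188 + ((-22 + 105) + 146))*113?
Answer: 4633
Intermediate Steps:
(-188 + ((-22 + 105) + 146))*113 = (-188 + (83 + 146))*113 = (-188 + 229)*113 = 41*113 = 4633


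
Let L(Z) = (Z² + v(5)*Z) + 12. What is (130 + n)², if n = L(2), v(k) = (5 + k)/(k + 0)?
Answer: 22500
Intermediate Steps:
v(k) = (5 + k)/k
L(Z) = 12 + Z² + 2*Z (L(Z) = (Z² + ((5 + 5)/5)*Z) + 12 = (Z² + ((⅕)*10)*Z) + 12 = (Z² + 2*Z) + 12 = 12 + Z² + 2*Z)
n = 20 (n = 12 + 2² + 2*2 = 12 + 4 + 4 = 20)
(130 + n)² = (130 + 20)² = 150² = 22500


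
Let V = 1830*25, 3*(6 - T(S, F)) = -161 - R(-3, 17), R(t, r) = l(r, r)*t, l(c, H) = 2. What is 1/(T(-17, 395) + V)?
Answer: 3/137423 ≈ 2.1830e-5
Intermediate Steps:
R(t, r) = 2*t
T(S, F) = 173/3 (T(S, F) = 6 - (-161 - 2*(-3))/3 = 6 - (-161 - 1*(-6))/3 = 6 - (-161 + 6)/3 = 6 - ⅓*(-155) = 6 + 155/3 = 173/3)
V = 45750
1/(T(-17, 395) + V) = 1/(173/3 + 45750) = 1/(137423/3) = 3/137423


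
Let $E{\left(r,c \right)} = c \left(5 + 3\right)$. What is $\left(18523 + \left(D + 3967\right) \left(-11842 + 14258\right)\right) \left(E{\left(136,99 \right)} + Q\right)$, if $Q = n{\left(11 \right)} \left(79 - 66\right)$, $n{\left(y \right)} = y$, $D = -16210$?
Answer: $-27639128275$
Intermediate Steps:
$Q = 143$ ($Q = 11 \left(79 - 66\right) = 11 \cdot 13 = 143$)
$E{\left(r,c \right)} = 8 c$ ($E{\left(r,c \right)} = c 8 = 8 c$)
$\left(18523 + \left(D + 3967\right) \left(-11842 + 14258\right)\right) \left(E{\left(136,99 \right)} + Q\right) = \left(18523 + \left(-16210 + 3967\right) \left(-11842 + 14258\right)\right) \left(8 \cdot 99 + 143\right) = \left(18523 - 29579088\right) \left(792 + 143\right) = \left(18523 - 29579088\right) 935 = \left(-29560565\right) 935 = -27639128275$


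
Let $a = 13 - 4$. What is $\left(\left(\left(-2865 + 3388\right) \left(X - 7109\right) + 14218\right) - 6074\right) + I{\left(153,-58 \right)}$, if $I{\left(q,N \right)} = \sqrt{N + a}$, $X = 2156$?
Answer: $-2582275 + 7 i \approx -2.5823 \cdot 10^{6} + 7.0 i$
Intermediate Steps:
$a = 9$ ($a = 13 - 4 = 9$)
$I{\left(q,N \right)} = \sqrt{9 + N}$ ($I{\left(q,N \right)} = \sqrt{N + 9} = \sqrt{9 + N}$)
$\left(\left(\left(-2865 + 3388\right) \left(X - 7109\right) + 14218\right) - 6074\right) + I{\left(153,-58 \right)} = \left(\left(\left(-2865 + 3388\right) \left(2156 - 7109\right) + 14218\right) - 6074\right) + \sqrt{9 - 58} = \left(\left(523 \left(2156 - 7109\right) + 14218\right) - 6074\right) + \sqrt{-49} = \left(\left(523 \left(-4953\right) + 14218\right) - 6074\right) + 7 i = \left(\left(-2590419 + 14218\right) - 6074\right) + 7 i = \left(-2576201 - 6074\right) + 7 i = -2582275 + 7 i$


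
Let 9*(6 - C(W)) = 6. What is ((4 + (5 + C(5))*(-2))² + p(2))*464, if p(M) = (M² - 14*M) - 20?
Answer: 976256/9 ≈ 1.0847e+5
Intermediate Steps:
C(W) = 16/3 (C(W) = 6 - ⅑*6 = 6 - ⅔ = 16/3)
p(M) = -20 + M² - 14*M
((4 + (5 + C(5))*(-2))² + p(2))*464 = ((4 + (5 + 16/3)*(-2))² + (-20 + 2² - 14*2))*464 = ((4 + (31/3)*(-2))² + (-20 + 4 - 28))*464 = ((4 - 62/3)² - 44)*464 = ((-50/3)² - 44)*464 = (2500/9 - 44)*464 = (2104/9)*464 = 976256/9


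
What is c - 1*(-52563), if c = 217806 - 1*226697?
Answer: 43672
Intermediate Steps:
c = -8891 (c = 217806 - 226697 = -8891)
c - 1*(-52563) = -8891 - 1*(-52563) = -8891 + 52563 = 43672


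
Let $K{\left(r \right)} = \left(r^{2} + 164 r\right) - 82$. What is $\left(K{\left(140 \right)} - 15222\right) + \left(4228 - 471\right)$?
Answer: $31013$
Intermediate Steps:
$K{\left(r \right)} = -82 + r^{2} + 164 r$
$\left(K{\left(140 \right)} - 15222\right) + \left(4228 - 471\right) = \left(\left(-82 + 140^{2} + 164 \cdot 140\right) - 15222\right) + \left(4228 - 471\right) = \left(\left(-82 + 19600 + 22960\right) - 15222\right) + \left(4228 - 471\right) = \left(42478 - 15222\right) + 3757 = 27256 + 3757 = 31013$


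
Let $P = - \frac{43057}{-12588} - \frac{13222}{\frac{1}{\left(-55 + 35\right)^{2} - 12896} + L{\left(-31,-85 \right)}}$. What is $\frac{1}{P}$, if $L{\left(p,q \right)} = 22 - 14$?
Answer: $- \frac{1258384596}{2075511666737} \approx -0.0006063$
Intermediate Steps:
$L{\left(p,q \right)} = 8$
$P = - \frac{2075511666737}{1258384596}$ ($P = - \frac{43057}{-12588} - \frac{13222}{\frac{1}{\left(-55 + 35\right)^{2} - 12896} + 8} = \left(-43057\right) \left(- \frac{1}{12588}\right) - \frac{13222}{\frac{1}{\left(-20\right)^{2} - 12896} + 8} = \frac{43057}{12588} - \frac{13222}{\frac{1}{400 - 12896} + 8} = \frac{43057}{12588} - \frac{13222}{\frac{1}{-12496} + 8} = \frac{43057}{12588} - \frac{13222}{- \frac{1}{12496} + 8} = \frac{43057}{12588} - \frac{13222}{\frac{99967}{12496}} = \frac{43057}{12588} - \frac{165222112}{99967} = - \frac{2075511666737}{1258384596} \approx -1649.3$)
$\frac{1}{P} = \frac{1}{- \frac{2075511666737}{1258384596}} = - \frac{1258384596}{2075511666737}$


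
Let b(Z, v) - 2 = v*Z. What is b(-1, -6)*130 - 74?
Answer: 966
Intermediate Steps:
b(Z, v) = 2 + Z*v (b(Z, v) = 2 + v*Z = 2 + Z*v)
b(-1, -6)*130 - 74 = (2 - 1*(-6))*130 - 74 = (2 + 6)*130 - 74 = 8*130 - 74 = 1040 - 74 = 966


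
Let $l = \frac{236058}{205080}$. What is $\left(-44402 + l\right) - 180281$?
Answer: $- \frac{7679625597}{34180} \approx -2.2468 \cdot 10^{5}$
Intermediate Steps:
$l = \frac{39343}{34180}$ ($l = 236058 \cdot \frac{1}{205080} = \frac{39343}{34180} \approx 1.1511$)
$\left(-44402 + l\right) - 180281 = \left(-44402 + \frac{39343}{34180}\right) - 180281 = - \frac{1517621017}{34180} - 180281 = - \frac{7679625597}{34180}$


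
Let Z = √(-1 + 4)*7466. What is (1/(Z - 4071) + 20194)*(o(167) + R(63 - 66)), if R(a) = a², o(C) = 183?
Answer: 194703022522176/50216809 + 477824*√3/50216809 ≈ 3.8772e+6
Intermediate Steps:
Z = 7466*√3 (Z = √3*7466 = 7466*√3 ≈ 12931.)
(1/(Z - 4071) + 20194)*(o(167) + R(63 - 66)) = (1/(7466*√3 - 4071) + 20194)*(183 + (63 - 66)²) = (1/(-4071 + 7466*√3) + 20194)*(183 + (-3)²) = (20194 + 1/(-4071 + 7466*√3))*(183 + 9) = (20194 + 1/(-4071 + 7466*√3))*192 = 3877248 + 192/(-4071 + 7466*√3)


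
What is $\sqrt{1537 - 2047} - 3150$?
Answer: $-3150 + i \sqrt{510} \approx -3150.0 + 22.583 i$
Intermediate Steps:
$\sqrt{1537 - 2047} - 3150 = \sqrt{-510} - 3150 = i \sqrt{510} - 3150 = -3150 + i \sqrt{510}$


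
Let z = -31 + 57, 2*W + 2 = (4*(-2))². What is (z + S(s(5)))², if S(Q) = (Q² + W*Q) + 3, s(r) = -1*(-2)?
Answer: 9025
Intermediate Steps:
W = 31 (W = -1 + (4*(-2))²/2 = -1 + (½)*(-8)² = -1 + (½)*64 = -1 + 32 = 31)
s(r) = 2
S(Q) = 3 + Q² + 31*Q (S(Q) = (Q² + 31*Q) + 3 = 3 + Q² + 31*Q)
z = 26
(z + S(s(5)))² = (26 + (3 + 2² + 31*2))² = (26 + (3 + 4 + 62))² = (26 + 69)² = 95² = 9025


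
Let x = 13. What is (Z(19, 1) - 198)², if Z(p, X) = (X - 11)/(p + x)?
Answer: 10067929/256 ≈ 39328.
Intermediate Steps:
Z(p, X) = (-11 + X)/(13 + p) (Z(p, X) = (X - 11)/(p + 13) = (-11 + X)/(13 + p))
(Z(19, 1) - 198)² = ((-11 + 1)/(13 + 19) - 198)² = (-10/32 - 198)² = ((1/32)*(-10) - 198)² = (-5/16 - 198)² = (-3173/16)² = 10067929/256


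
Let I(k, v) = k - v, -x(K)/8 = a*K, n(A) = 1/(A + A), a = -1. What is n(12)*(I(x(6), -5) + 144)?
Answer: 197/24 ≈ 8.2083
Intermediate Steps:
n(A) = 1/(2*A)
x(K) = 8*K (x(K) = -(-8)*K = 8*K)
n(12)*(I(x(6), -5) + 144) = ((½)/12)*((8*6 - 1*(-5)) + 144) = ((½)*(1/12))*((48 + 5) + 144) = (53 + 144)/24 = (1/24)*197 = 197/24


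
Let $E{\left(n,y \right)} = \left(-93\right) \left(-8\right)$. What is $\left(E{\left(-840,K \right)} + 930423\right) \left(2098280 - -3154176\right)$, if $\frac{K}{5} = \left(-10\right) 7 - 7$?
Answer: $4890913696152$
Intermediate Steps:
$K = -385$ ($K = 5 \left(\left(-10\right) 7 - 7\right) = 5 \left(-70 - 7\right) = 5 \left(-77\right) = -385$)
$E{\left(n,y \right)} = 744$
$\left(E{\left(-840,K \right)} + 930423\right) \left(2098280 - -3154176\right) = \left(744 + 930423\right) \left(2098280 - -3154176\right) = 931167 \left(2098280 + 3154176\right) = 931167 \cdot 5252456 = 4890913696152$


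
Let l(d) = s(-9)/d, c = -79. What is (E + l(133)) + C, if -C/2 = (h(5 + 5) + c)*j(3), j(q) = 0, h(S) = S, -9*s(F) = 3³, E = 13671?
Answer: 1818240/133 ≈ 13671.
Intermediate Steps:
s(F) = -3 (s(F) = -⅑*3³ = -⅑*27 = -3)
C = 0 (C = -2*((5 + 5) - 79)*0 = -2*(10 - 79)*0 = -(-138)*0 = -2*0 = 0)
l(d) = -3/d
(E + l(133)) + C = (13671 - 3/133) + 0 = 1818240/133 + 0 = 1818240/133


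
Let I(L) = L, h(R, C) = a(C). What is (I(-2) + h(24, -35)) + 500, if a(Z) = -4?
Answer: 494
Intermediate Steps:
h(R, C) = -4
(I(-2) + h(24, -35)) + 500 = (-2 - 4) + 500 = -6 + 500 = 494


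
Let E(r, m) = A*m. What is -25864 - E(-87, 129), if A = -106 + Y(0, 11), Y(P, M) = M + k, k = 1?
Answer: -13738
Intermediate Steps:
Y(P, M) = 1 + M (Y(P, M) = M + 1 = 1 + M)
A = -94 (A = -106 + (1 + 11) = -106 + 12 = -94)
E(r, m) = -94*m
-25864 - E(-87, 129) = -25864 - (-94)*129 = -25864 - 1*(-12126) = -25864 + 12126 = -13738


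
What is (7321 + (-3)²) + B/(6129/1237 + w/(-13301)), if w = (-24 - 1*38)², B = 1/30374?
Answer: 17091469599950757/2331714813574 ≈ 7330.0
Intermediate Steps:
B = 1/30374 ≈ 3.2923e-5
w = 3844 (w = (-24 - 38)² = (-62)² = 3844)
(7321 + (-3)²) + B/(6129/1237 + w/(-13301)) = (7321 + (-3)²) + 1/(30374*(6129/1237 + 3844/(-13301))) = (7321 + 9) + 1/(30374*(6129*(1/1237) + 3844*(-1/13301))) = 7330 + 1/(30374*(6129/1237 - 3844/13301)) = 7330 + 1/(30374*(76766801/16453337)) = 7330 + (1/30374)*(16453337/76766801) = 7330 + 16453337/2331714813574 = 17091469599950757/2331714813574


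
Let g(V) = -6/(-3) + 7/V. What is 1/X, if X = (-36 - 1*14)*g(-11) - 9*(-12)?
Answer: 11/438 ≈ 0.025114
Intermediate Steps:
g(V) = 2 + 7/V (g(V) = -6*(-⅓) + 7/V = 2 + 7/V)
X = 438/11 (X = (-36 - 1*14)*(2 + 7/(-11)) - 9*(-12) = (-36 - 14)*(2 + 7*(-1/11)) + 108 = -50*(2 - 7/11) + 108 = -50*15/11 + 108 = -750/11 + 108 = 438/11 ≈ 39.818)
1/X = 1/(438/11) = 11/438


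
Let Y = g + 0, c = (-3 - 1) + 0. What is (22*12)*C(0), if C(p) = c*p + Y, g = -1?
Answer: -264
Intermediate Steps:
c = -4 (c = -4 + 0 = -4)
Y = -1 (Y = -1 + 0 = -1)
C(p) = -1 - 4*p (C(p) = -4*p - 1 = -1 - 4*p)
(22*12)*C(0) = (22*12)*(-1 - 4*0) = 264*(-1 + 0) = 264*(-1) = -264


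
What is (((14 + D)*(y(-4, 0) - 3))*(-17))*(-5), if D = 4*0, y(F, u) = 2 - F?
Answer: 3570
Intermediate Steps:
D = 0
(((14 + D)*(y(-4, 0) - 3))*(-17))*(-5) = (((14 + 0)*((2 - 1*(-4)) - 3))*(-17))*(-5) = ((14*((2 + 4) - 3))*(-17))*(-5) = ((14*(6 - 3))*(-17))*(-5) = ((14*3)*(-17))*(-5) = (42*(-17))*(-5) = -714*(-5) = 3570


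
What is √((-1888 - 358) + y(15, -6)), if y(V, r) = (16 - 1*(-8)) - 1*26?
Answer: 2*I*√562 ≈ 47.413*I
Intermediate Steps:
y(V, r) = -2 (y(V, r) = (16 + 8) - 26 = 24 - 26 = -2)
√((-1888 - 358) + y(15, -6)) = √((-1888 - 358) - 2) = √(-2246 - 2) = √(-2248) = 2*I*√562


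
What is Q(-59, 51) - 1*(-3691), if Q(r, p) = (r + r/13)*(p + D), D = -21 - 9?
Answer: 30637/13 ≈ 2356.7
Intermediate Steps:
D = -30
Q(r, p) = 14*r*(-30 + p)/13 (Q(r, p) = (r + r/13)*(p - 30) = (r + r*(1/13))*(-30 + p) = (r + r/13)*(-30 + p) = (14*r/13)*(-30 + p) = 14*r*(-30 + p)/13)
Q(-59, 51) - 1*(-3691) = (14/13)*(-59)*(-30 + 51) - 1*(-3691) = (14/13)*(-59)*21 + 3691 = -17346/13 + 3691 = 30637/13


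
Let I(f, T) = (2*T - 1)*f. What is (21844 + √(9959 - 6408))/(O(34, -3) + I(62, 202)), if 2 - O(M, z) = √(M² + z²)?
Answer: 545837872/624398979 + √4136915/624398979 + 21844*√1165/624398979 + 24988*√3551/624398979 ≈ 0.87776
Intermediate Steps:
O(M, z) = 2 - √(M² + z²)
I(f, T) = f*(-1 + 2*T) (I(f, T) = (-1 + 2*T)*f = f*(-1 + 2*T))
(21844 + √(9959 - 6408))/(O(34, -3) + I(62, 202)) = (21844 + √(9959 - 6408))/((2 - √(34² + (-3)²)) + 62*(-1 + 2*202)) = (21844 + √3551)/((2 - √(1156 + 9)) + 62*(-1 + 404)) = (21844 + √3551)/((2 - √1165) + 62*403) = (21844 + √3551)/((2 - √1165) + 24986) = (21844 + √3551)/(24988 - √1165)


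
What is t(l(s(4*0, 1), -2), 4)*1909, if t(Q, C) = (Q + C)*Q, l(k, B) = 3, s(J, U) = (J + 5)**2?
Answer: 40089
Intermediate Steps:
s(J, U) = (5 + J)**2
t(Q, C) = Q*(C + Q) (t(Q, C) = (C + Q)*Q = Q*(C + Q))
t(l(s(4*0, 1), -2), 4)*1909 = (3*(4 + 3))*1909 = (3*7)*1909 = 21*1909 = 40089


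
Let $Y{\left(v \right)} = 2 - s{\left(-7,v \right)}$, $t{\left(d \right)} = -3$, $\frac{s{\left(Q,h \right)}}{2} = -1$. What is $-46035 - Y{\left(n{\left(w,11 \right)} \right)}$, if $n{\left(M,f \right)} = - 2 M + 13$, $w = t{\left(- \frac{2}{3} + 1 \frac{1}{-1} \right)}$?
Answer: $-46039$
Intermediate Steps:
$s{\left(Q,h \right)} = -2$ ($s{\left(Q,h \right)} = 2 \left(-1\right) = -2$)
$w = -3$
$n{\left(M,f \right)} = 13 - 2 M$
$Y{\left(v \right)} = 4$ ($Y{\left(v \right)} = 2 - -2 = 2 + 2 = 4$)
$-46035 - Y{\left(n{\left(w,11 \right)} \right)} = -46035 - 4 = -46039$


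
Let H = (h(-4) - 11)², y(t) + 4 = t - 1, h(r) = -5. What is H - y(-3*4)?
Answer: 273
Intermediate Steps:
y(t) = -5 + t (y(t) = -4 + (t - 1) = -4 + (-1 + t) = -5 + t)
H = 256 (H = (-5 - 11)² = (-16)² = 256)
H - y(-3*4) = 256 - (-5 - 3*4) = 256 - (-5 - 12) = 256 - 1*(-17) = 256 + 17 = 273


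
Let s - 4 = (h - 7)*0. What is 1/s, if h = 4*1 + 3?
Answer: ¼ ≈ 0.25000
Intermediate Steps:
h = 7 (h = 4 + 3 = 7)
s = 4 (s = 4 + (7 - 7)*0 = 4 + 0*0 = 4 + 0 = 4)
1/s = 1/4 = ¼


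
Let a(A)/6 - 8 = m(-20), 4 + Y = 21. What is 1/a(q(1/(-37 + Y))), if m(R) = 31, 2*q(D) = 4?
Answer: 1/234 ≈ 0.0042735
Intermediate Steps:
Y = 17 (Y = -4 + 21 = 17)
q(D) = 2 (q(D) = (½)*4 = 2)
a(A) = 234 (a(A) = 48 + 6*31 = 48 + 186 = 234)
1/a(q(1/(-37 + Y))) = 1/234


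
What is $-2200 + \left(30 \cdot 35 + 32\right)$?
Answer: $-1118$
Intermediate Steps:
$-2200 + \left(30 \cdot 35 + 32\right) = -2200 + \left(1050 + 32\right) = -2200 + 1082 = -1118$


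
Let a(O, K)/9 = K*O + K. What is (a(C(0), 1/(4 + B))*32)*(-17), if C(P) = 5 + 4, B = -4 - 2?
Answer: 24480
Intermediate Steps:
B = -6
C(P) = 9
a(O, K) = 9*K + 9*K*O (a(O, K) = 9*(K*O + K) = 9*(K + K*O) = 9*K + 9*K*O)
(a(C(0), 1/(4 + B))*32)*(-17) = ((9*(1 + 9)/(4 - 6))*32)*(-17) = ((9*10/(-2))*32)*(-17) = ((9*(-½)*10)*32)*(-17) = -45*32*(-17) = -1440*(-17) = 24480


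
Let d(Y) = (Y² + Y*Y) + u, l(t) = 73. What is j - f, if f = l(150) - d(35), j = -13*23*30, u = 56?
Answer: -6537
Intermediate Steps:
d(Y) = 56 + 2*Y² (d(Y) = (Y² + Y*Y) + 56 = (Y² + Y²) + 56 = 2*Y² + 56 = 56 + 2*Y²)
j = -8970 (j = -299*30 = -8970)
f = -2433 (f = 73 - (56 + 2*35²) = 73 - (56 + 2*1225) = 73 - (56 + 2450) = 73 - 1*2506 = 73 - 2506 = -2433)
j - f = -8970 - 1*(-2433) = -8970 + 2433 = -6537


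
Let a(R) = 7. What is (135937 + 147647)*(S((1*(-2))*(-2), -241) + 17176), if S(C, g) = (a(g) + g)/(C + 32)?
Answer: 4868995488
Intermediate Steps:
S(C, g) = (7 + g)/(32 + C) (S(C, g) = (7 + g)/(C + 32) = (7 + g)/(32 + C))
(135937 + 147647)*(S((1*(-2))*(-2), -241) + 17176) = (135937 + 147647)*((7 - 241)/(32 + (1*(-2))*(-2)) + 17176) = 283584*(-234/(32 - 2*(-2)) + 17176) = 283584*(-234/(32 + 4) + 17176) = 283584*(-234/36 + 17176) = 283584*((1/36)*(-234) + 17176) = 283584*(-13/2 + 17176) = 283584*(34339/2) = 4868995488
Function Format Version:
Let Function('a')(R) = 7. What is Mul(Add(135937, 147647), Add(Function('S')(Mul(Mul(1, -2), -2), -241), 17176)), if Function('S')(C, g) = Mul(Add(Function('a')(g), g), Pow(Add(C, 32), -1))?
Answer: 4868995488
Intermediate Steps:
Function('S')(C, g) = Mul(Pow(Add(32, C), -1), Add(7, g)) (Function('S')(C, g) = Mul(Add(7, g), Pow(Add(C, 32), -1)) = Mul(Add(7, g), Pow(Add(32, C), -1)) = Mul(Pow(Add(32, C), -1), Add(7, g)))
Mul(Add(135937, 147647), Add(Function('S')(Mul(Mul(1, -2), -2), -241), 17176)) = Mul(Add(135937, 147647), Add(Mul(Pow(Add(32, Mul(Mul(1, -2), -2)), -1), Add(7, -241)), 17176)) = Mul(283584, Add(Mul(Pow(Add(32, Mul(-2, -2)), -1), -234), 17176)) = Mul(283584, Add(Mul(Pow(Add(32, 4), -1), -234), 17176)) = Mul(283584, Add(Mul(Pow(36, -1), -234), 17176)) = Mul(283584, Add(Mul(Rational(1, 36), -234), 17176)) = Mul(283584, Add(Rational(-13, 2), 17176)) = Mul(283584, Rational(34339, 2)) = 4868995488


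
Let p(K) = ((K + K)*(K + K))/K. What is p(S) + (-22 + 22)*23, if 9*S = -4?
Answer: -16/9 ≈ -1.7778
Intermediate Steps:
S = -4/9 (S = (⅑)*(-4) = -4/9 ≈ -0.44444)
p(K) = 4*K (p(K) = ((2*K)*(2*K))/K = (4*K²)/K = 4*K)
p(S) + (-22 + 22)*23 = 4*(-4/9) + (-22 + 22)*23 = -16/9 + 0*23 = -16/9 + 0 = -16/9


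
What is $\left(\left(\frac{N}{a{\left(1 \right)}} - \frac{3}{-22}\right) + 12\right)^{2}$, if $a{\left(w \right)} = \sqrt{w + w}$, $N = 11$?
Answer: $\frac{100571}{484} + \frac{267 \sqrt{2}}{2} \approx 396.59$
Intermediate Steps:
$a{\left(w \right)} = \sqrt{2} \sqrt{w}$ ($a{\left(w \right)} = \sqrt{2 w} = \sqrt{2} \sqrt{w}$)
$\left(\left(\frac{N}{a{\left(1 \right)}} - \frac{3}{-22}\right) + 12\right)^{2} = \left(\left(\frac{11}{\sqrt{2} \sqrt{1}} - \frac{3}{-22}\right) + 12\right)^{2} = \left(\left(\frac{11}{\sqrt{2} \cdot 1} - - \frac{3}{22}\right) + 12\right)^{2} = \left(\left(\frac{11}{\sqrt{2}} + \frac{3}{22}\right) + 12\right)^{2} = \left(\left(11 \frac{\sqrt{2}}{2} + \frac{3}{22}\right) + 12\right)^{2} = \left(\left(\frac{11 \sqrt{2}}{2} + \frac{3}{22}\right) + 12\right)^{2} = \left(\left(\frac{3}{22} + \frac{11 \sqrt{2}}{2}\right) + 12\right)^{2} = \left(\frac{267}{22} + \frac{11 \sqrt{2}}{2}\right)^{2}$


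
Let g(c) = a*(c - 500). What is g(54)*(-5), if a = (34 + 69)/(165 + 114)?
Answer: 229690/279 ≈ 823.26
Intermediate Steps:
a = 103/279 ≈ 0.36918
g(c) = -51500/279 + 103*c/279 (g(c) = 103*(c - 500)/279 = 103*(-500 + c)/279 = -51500/279 + 103*c/279)
g(54)*(-5) = (-51500/279 + (103/279)*54)*(-5) = (-51500/279 + 618/31)*(-5) = -45938/279*(-5) = 229690/279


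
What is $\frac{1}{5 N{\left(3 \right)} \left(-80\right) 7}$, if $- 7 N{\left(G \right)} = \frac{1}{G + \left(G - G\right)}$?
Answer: $\frac{3}{400} \approx 0.0075$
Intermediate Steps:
$N{\left(G \right)} = - \frac{1}{7 G}$ ($N{\left(G \right)} = - \frac{1}{7 \left(G + \left(G - G\right)\right)} = - \frac{1}{7 \left(G + 0\right)} = - \frac{1}{7 G}$)
$\frac{1}{5 N{\left(3 \right)} \left(-80\right) 7} = \frac{1}{5 \left(- \frac{1}{7 \cdot 3}\right) \left(-80\right) 7} = \frac{1}{5 \left(\left(- \frac{1}{7}\right) \frac{1}{3}\right) \left(-80\right) 7} = \frac{1}{5 \left(- \frac{1}{21}\right) \left(-80\right) 7} = \frac{1}{\left(- \frac{5}{21}\right) \left(-80\right) 7} = \frac{1}{\frac{400}{21} \cdot 7} = \frac{1}{\frac{400}{3}} = \frac{3}{400}$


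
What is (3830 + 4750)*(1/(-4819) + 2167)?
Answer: 89598983760/4819 ≈ 1.8593e+7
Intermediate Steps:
(3830 + 4750)*(1/(-4819) + 2167) = 8580*(-1/4819 + 2167) = 8580*(10442772/4819) = 89598983760/4819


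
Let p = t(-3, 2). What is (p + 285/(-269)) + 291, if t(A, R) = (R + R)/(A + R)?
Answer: 76918/269 ≈ 285.94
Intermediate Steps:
t(A, R) = 2*R/(A + R) (t(A, R) = (2*R)/(A + R) = 2*R/(A + R))
p = -4 (p = 2*2/(-3 + 2) = 2*2/(-1) = 2*2*(-1) = -4)
(p + 285/(-269)) + 291 = (-4 + 285/(-269)) + 291 = (-4 + 285*(-1/269)) + 291 = (-4 - 285/269) + 291 = -1361/269 + 291 = 76918/269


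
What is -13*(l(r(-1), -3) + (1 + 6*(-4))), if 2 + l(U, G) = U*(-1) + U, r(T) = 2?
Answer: 325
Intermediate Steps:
l(U, G) = -2 (l(U, G) = -2 + (U*(-1) + U) = -2 + (-U + U) = -2 + 0 = -2)
-13*(l(r(-1), -3) + (1 + 6*(-4))) = -13*(-2 + (1 + 6*(-4))) = -13*(-2 + (1 - 24)) = -13*(-2 - 23) = -13*(-25) = 325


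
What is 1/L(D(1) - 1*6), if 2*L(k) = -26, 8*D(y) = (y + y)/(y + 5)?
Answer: -1/13 ≈ -0.076923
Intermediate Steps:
D(y) = y/(4*(5 + y)) (D(y) = ((y + y)/(y + 5))/8 = ((2*y)/(5 + y))/8 = (2*y/(5 + y))/8 = y/(4*(5 + y)))
L(k) = -13 (L(k) = (1/2)*(-26) = -13)
1/L(D(1) - 1*6) = 1/(-13) = -1/13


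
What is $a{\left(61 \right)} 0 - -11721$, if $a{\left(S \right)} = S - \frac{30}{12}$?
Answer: $11721$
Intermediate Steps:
$a{\left(S \right)} = - \frac{5}{2} + S$ ($a{\left(S \right)} = S - \frac{5}{2} = - \frac{5}{2} + S$)
$a{\left(61 \right)} 0 - -11721 = \left(- \frac{5}{2} + 61\right) 0 - -11721 = \frac{117}{2} \cdot 0 + 11721 = 0 + 11721 = 11721$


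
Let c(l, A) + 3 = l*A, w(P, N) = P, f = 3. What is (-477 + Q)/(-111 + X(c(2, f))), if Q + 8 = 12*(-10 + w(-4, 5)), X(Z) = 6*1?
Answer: 653/105 ≈ 6.2190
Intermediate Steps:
c(l, A) = -3 + A*l (c(l, A) = -3 + l*A = -3 + A*l)
X(Z) = 6
Q = -176 (Q = -8 + 12*(-10 - 4) = -8 + 12*(-14) = -8 - 168 = -176)
(-477 + Q)/(-111 + X(c(2, f))) = (-477 - 176)/(-111 + 6) = -653/(-105) = -653*(-1/105) = 653/105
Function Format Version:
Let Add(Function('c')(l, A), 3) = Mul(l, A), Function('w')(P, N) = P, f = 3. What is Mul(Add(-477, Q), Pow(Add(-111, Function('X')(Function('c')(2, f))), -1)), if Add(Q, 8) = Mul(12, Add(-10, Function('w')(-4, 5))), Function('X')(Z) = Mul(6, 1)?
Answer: Rational(653, 105) ≈ 6.2190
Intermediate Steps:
Function('c')(l, A) = Add(-3, Mul(A, l)) (Function('c')(l, A) = Add(-3, Mul(l, A)) = Add(-3, Mul(A, l)))
Function('X')(Z) = 6
Q = -176 (Q = Add(-8, Mul(12, Add(-10, -4))) = Add(-8, Mul(12, -14)) = Add(-8, -168) = -176)
Mul(Add(-477, Q), Pow(Add(-111, Function('X')(Function('c')(2, f))), -1)) = Mul(Add(-477, -176), Pow(Add(-111, 6), -1)) = Mul(-653, Pow(-105, -1)) = Mul(-653, Rational(-1, 105)) = Rational(653, 105)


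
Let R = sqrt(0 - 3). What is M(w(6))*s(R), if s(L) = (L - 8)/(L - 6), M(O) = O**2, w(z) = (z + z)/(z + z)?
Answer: 17/13 + 2*I*sqrt(3)/39 ≈ 1.3077 + 0.088823*I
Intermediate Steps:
w(z) = 1 (w(z) = (2*z)/((2*z)) = (2*z)*(1/(2*z)) = 1)
R = I*sqrt(3) (R = sqrt(-3) = I*sqrt(3) ≈ 1.732*I)
s(L) = (-8 + L)/(-6 + L)
M(w(6))*s(R) = 1**2*((-8 + I*sqrt(3))/(-6 + I*sqrt(3))) = 1*((-8 + I*sqrt(3))/(-6 + I*sqrt(3))) = (-8 + I*sqrt(3))/(-6 + I*sqrt(3))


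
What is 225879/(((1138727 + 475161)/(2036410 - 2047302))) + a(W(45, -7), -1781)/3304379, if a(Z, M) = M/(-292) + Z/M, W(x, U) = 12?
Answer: -264240954981461436583/173336504422690544 ≈ -1524.4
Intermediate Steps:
a(Z, M) = -M/292 + Z/M (a(Z, M) = M*(-1/292) + Z/M = -M/292 + Z/M)
225879/(((1138727 + 475161)/(2036410 - 2047302))) + a(W(45, -7), -1781)/3304379 = 225879/(((1138727 + 475161)/(2036410 - 2047302))) + (-1/292*(-1781) + 12/(-1781))/3304379 = 225879/((1613888/(-10892))) + (1781/292 + 12*(-1/1781))*(1/3304379) = 225879/((1613888*(-1/10892))) + (1781/292 - 12/1781)*(1/3304379) = 225879/(-403472/2723) + (3168457/520052)*(1/3304379) = 225879*(-2723/403472) + 3168457/1718448907708 = -615068517/403472 + 3168457/1718448907708 = -264240954981461436583/173336504422690544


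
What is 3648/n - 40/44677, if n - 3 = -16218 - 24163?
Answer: -82298408/901983953 ≈ -0.091242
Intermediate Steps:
n = -40378 (n = 3 + (-16218 - 24163) = 3 - 40381 = -40378)
3648/n - 40/44677 = 3648/(-40378) - 40/44677 = 3648*(-1/40378) - 40*1/44677 = -1824/20189 - 40/44677 = -82298408/901983953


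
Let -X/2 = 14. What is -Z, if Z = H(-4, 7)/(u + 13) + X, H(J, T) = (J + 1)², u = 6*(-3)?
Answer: 149/5 ≈ 29.800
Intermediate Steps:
u = -18
X = -28 (X = -2*14 = -28)
H(J, T) = (1 + J)²
Z = -149/5 (Z = (1 - 4)²/(-18 + 13) - 28 = (-3)²/(-5) - 28 = 9*(-⅕) - 28 = -9/5 - 28 = -149/5 ≈ -29.800)
-Z = -1*(-149/5) = 149/5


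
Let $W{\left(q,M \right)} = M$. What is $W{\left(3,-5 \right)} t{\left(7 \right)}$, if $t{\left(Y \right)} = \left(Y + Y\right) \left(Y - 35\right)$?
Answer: $1960$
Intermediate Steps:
$t{\left(Y \right)} = 2 Y \left(-35 + Y\right)$
$W{\left(3,-5 \right)} t{\left(7 \right)} = - 5 \cdot 2 \cdot 7 \left(-35 + 7\right) = - 5 \cdot 2 \cdot 7 \left(-28\right) = \left(-5\right) \left(-392\right) = 1960$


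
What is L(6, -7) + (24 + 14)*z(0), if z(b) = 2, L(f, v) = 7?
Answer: 83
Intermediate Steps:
L(6, -7) + (24 + 14)*z(0) = 7 + (24 + 14)*2 = 7 + 38*2 = 7 + 76 = 83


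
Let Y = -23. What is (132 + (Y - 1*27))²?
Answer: 6724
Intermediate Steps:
(132 + (Y - 1*27))² = (132 + (-23 - 1*27))² = (132 + (-23 - 27))² = (132 - 50)² = 82² = 6724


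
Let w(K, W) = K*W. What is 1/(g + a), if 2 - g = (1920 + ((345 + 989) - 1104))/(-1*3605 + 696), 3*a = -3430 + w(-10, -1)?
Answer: -2909/3308292 ≈ -0.00087931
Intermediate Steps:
a = -1140 (a = (-3430 - 10*(-1))/3 = (-3430 + 10)/3 = (1/3)*(-3420) = -1140)
g = 7968/2909 (g = 2 - (1920 + ((345 + 989) - 1104))/(-1*3605 + 696) = 2 - (1920 + (1334 - 1104))/(-3605 + 696) = 2 - (1920 + 230)/(-2909) = 2 - 2150*(-1)/2909 = 2 - 1*(-2150/2909) = 2 + 2150/2909 = 7968/2909 ≈ 2.7391)
1/(g + a) = 1/(7968/2909 - 1140) = 1/(-3308292/2909) = -2909/3308292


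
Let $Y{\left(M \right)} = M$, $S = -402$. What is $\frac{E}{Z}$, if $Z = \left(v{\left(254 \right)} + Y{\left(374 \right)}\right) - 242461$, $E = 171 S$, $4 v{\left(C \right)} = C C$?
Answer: $\frac{34371}{112979} \approx 0.30422$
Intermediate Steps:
$v{\left(C \right)} = \frac{C^{2}}{4}$ ($v{\left(C \right)} = \frac{C C}{4} = \frac{C^{2}}{4}$)
$E = -68742$ ($E = 171 \left(-402\right) = -68742$)
$Z = -225958$ ($Z = \left(\frac{254^{2}}{4} + 374\right) - 242461 = \left(\frac{1}{4} \cdot 64516 + 374\right) - 242461 = \left(16129 + 374\right) - 242461 = 16503 - 242461 = -225958$)
$\frac{E}{Z} = - \frac{68742}{-225958} = \left(-68742\right) \left(- \frac{1}{225958}\right) = \frac{34371}{112979}$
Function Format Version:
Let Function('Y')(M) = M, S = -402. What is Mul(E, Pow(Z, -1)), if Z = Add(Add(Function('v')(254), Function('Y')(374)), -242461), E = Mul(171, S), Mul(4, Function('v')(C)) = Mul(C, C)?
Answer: Rational(34371, 112979) ≈ 0.30422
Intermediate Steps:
Function('v')(C) = Mul(Rational(1, 4), Pow(C, 2)) (Function('v')(C) = Mul(Rational(1, 4), Mul(C, C)) = Mul(Rational(1, 4), Pow(C, 2)))
E = -68742 (E = Mul(171, -402) = -68742)
Z = -225958 (Z = Add(Add(Mul(Rational(1, 4), Pow(254, 2)), 374), -242461) = Add(Add(Mul(Rational(1, 4), 64516), 374), -242461) = Add(Add(16129, 374), -242461) = Add(16503, -242461) = -225958)
Mul(E, Pow(Z, -1)) = Mul(-68742, Pow(-225958, -1)) = Mul(-68742, Rational(-1, 225958)) = Rational(34371, 112979)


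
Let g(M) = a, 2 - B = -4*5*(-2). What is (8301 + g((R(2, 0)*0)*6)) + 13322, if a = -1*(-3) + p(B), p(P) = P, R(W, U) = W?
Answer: 21588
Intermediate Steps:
B = -38 (B = 2 - (-4*5)*(-2) = 2 - (-20)*(-2) = 2 - 1*40 = 2 - 40 = -38)
a = -35 (a = -1*(-3) - 38 = 3 - 38 = -35)
g(M) = -35
(8301 + g((R(2, 0)*0)*6)) + 13322 = (8301 - 35) + 13322 = 8266 + 13322 = 21588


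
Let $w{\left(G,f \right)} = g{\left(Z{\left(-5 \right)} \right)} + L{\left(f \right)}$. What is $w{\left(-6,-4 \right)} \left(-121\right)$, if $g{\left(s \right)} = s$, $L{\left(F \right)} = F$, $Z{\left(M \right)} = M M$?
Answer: $-2541$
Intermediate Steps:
$Z{\left(M \right)} = M^{2}$
$w{\left(G,f \right)} = 25 + f$ ($w{\left(G,f \right)} = \left(-5\right)^{2} + f = 25 + f$)
$w{\left(-6,-4 \right)} \left(-121\right) = \left(25 - 4\right) \left(-121\right) = 21 \left(-121\right) = -2541$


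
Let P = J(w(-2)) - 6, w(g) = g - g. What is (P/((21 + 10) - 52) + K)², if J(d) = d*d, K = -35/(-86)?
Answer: 173889/362404 ≈ 0.47982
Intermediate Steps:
w(g) = 0
K = 35/86 (K = -35*(-1/86) = 35/86 ≈ 0.40698)
J(d) = d²
P = -6 (P = 0² - 6 = 0 - 6 = -6)
(P/((21 + 10) - 52) + K)² = (-6/((21 + 10) - 52) + 35/86)² = (-6/(31 - 52) + 35/86)² = (-6/(-21) + 35/86)² = (-6*(-1/21) + 35/86)² = (2/7 + 35/86)² = (417/602)² = 173889/362404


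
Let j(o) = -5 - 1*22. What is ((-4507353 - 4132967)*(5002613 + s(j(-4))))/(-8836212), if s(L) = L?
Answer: 10805985966880/2209053 ≈ 4.8917e+6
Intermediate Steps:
j(o) = -27 (j(o) = -5 - 22 = -27)
((-4507353 - 4132967)*(5002613 + s(j(-4))))/(-8836212) = ((-4507353 - 4132967)*(5002613 - 27))/(-8836212) = -8640320*5002586*(-1/8836212) = -43223943867520*(-1/8836212) = 10805985966880/2209053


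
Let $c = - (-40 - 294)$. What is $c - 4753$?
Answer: $-4419$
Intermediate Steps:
$c = 334$ ($c = - (-40 - 294) = \left(-1\right) \left(-334\right) = 334$)
$c - 4753 = 334 - 4753 = -4419$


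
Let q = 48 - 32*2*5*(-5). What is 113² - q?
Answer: 11121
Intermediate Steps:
q = 1648 (q = 48 - 320*(-5) = 48 - 32*(-50) = 48 + 1600 = 1648)
113² - q = 113² - 1*1648 = 12769 - 1648 = 11121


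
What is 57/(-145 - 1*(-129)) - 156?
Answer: -2553/16 ≈ -159.56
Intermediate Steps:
57/(-145 - 1*(-129)) - 156 = 57/(-145 + 129) - 156 = 57/(-16) - 156 = 57*(-1/16) - 156 = -57/16 - 156 = -2553/16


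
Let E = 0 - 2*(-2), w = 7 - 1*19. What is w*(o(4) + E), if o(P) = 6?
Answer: -120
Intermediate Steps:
w = -12 (w = 7 - 19 = -12)
E = 4 (E = 0 + 4 = 4)
w*(o(4) + E) = -12*(6 + 4) = -12*10 = -120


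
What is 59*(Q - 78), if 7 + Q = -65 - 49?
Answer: -11741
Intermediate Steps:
Q = -121 (Q = -7 + (-65 - 49) = -7 - 114 = -121)
59*(Q - 78) = 59*(-121 - 78) = 59*(-199) = -11741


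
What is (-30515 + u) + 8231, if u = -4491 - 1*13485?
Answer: -40260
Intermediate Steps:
u = -17976 (u = -4491 - 13485 = -17976)
(-30515 + u) + 8231 = (-30515 - 17976) + 8231 = -48491 + 8231 = -40260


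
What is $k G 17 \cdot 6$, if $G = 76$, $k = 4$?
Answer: $31008$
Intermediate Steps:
$k G 17 \cdot 6 = 4 \cdot 76 \cdot 17 \cdot 6 = 304 \cdot 102 = 31008$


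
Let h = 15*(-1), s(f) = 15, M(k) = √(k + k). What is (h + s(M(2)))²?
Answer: 0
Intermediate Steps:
M(k) = √2*√k (M(k) = √(2*k) = √2*√k)
h = -15
(h + s(M(2)))² = (-15 + 15)² = 0² = 0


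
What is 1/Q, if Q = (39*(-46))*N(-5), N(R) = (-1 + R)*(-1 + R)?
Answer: -1/64584 ≈ -1.5484e-5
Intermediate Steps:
N(R) = (-1 + R)²
Q = -64584 (Q = (39*(-46))*(-1 - 5)² = -1794*(-6)² = -1794*36 = -64584)
1/Q = 1/(-64584) = -1/64584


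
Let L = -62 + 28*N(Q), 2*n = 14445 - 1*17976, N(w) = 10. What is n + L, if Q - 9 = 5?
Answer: -3095/2 ≈ -1547.5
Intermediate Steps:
Q = 14 (Q = 9 + 5 = 14)
n = -3531/2 (n = (14445 - 1*17976)/2 = (14445 - 17976)/2 = (½)*(-3531) = -3531/2 ≈ -1765.5)
L = 218 (L = -62 + 28*10 = -62 + 280 = 218)
n + L = -3531/2 + 218 = -3095/2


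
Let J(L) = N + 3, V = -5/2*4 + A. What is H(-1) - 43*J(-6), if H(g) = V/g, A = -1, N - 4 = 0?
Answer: -290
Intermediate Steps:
N = 4 (N = 4 + 0 = 4)
V = -11 (V = -5/2*4 - 1 = -10 - 1 = -11)
J(L) = 7 (J(L) = 4 + 3 = 7)
H(g) = -11/g
H(-1) - 43*J(-6) = -11/(-1) - 43*7 = -11*(-1) - 301 = 11 - 301 = -290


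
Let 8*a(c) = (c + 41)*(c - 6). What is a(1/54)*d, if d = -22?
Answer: 7869895/11664 ≈ 674.72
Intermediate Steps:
a(c) = (-6 + c)*(41 + c)/8 (a(c) = ((c + 41)*(c - 6))/8 = ((41 + c)*(-6 + c))/8 = ((-6 + c)*(41 + c))/8 = (-6 + c)*(41 + c)/8)
a(1/54)*d = (-123/4 + (1/54)²/8 + (35/8)/54)*(-22) = (-123/4 + (1/54)²/8 + (35/8)*(1/54))*(-22) = (-123/4 + (⅛)*(1/2916) + 35/432)*(-22) = (-123/4 + 1/23328 + 35/432)*(-22) = -715445/23328*(-22) = 7869895/11664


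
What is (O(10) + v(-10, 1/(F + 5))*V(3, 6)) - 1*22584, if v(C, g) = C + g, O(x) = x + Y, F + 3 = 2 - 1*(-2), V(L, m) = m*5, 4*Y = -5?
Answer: -91481/4 ≈ -22870.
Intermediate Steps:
Y = -5/4 (Y = (1/4)*(-5) = -5/4 ≈ -1.2500)
V(L, m) = 5*m
F = 1 (F = -3 + (2 - 1*(-2)) = -3 + (2 + 2) = -3 + 4 = 1)
O(x) = -5/4 + x (O(x) = x - 5/4 = -5/4 + x)
(O(10) + v(-10, 1/(F + 5))*V(3, 6)) - 1*22584 = ((-5/4 + 10) + (-10 + 1/(1 + 5))*(5*6)) - 1*22584 = (35/4 + (-10 + 1/6)*30) - 22584 = (35/4 - 59/6*30) - 22584 = (35/4 - 295) - 22584 = -1145/4 - 22584 = -91481/4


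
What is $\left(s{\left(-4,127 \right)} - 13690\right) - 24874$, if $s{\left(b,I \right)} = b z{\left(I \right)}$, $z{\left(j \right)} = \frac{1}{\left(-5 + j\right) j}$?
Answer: $- \frac{298755310}{7747} \approx -38564.0$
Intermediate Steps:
$z{\left(j \right)} = \frac{1}{j \left(-5 + j\right)}$
$s{\left(b,I \right)} = \frac{b}{I \left(-5 + I\right)}$ ($s{\left(b,I \right)} = b \frac{1}{I \left(-5 + I\right)} = \frac{b}{I \left(-5 + I\right)}$)
$\left(s{\left(-4,127 \right)} - 13690\right) - 24874 = \left(- \frac{4}{127 \left(-5 + 127\right)} - 13690\right) - 24874 = \left(\left(-4\right) \frac{1}{127} \cdot \frac{1}{122} - 13690\right) - 24874 = \left(- \frac{2}{7747} - 13690\right) - 24874 = - \frac{106056432}{7747} - 24874 = - \frac{298755310}{7747}$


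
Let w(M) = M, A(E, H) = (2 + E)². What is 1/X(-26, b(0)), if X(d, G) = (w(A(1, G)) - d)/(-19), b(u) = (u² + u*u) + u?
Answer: -19/35 ≈ -0.54286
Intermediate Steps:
b(u) = u + 2*u² (b(u) = (u² + u²) + u = 2*u² + u = u + 2*u²)
X(d, G) = -9/19 + d/19 (X(d, G) = ((2 + 1)² - d)/(-19) = (3² - d)*(-1/19) = (9 - d)*(-1/19) = -9/19 + d/19)
1/X(-26, b(0)) = 1/(-9/19 + (1/19)*(-26)) = 1/(-9/19 - 26/19) = 1/(-35/19) = -19/35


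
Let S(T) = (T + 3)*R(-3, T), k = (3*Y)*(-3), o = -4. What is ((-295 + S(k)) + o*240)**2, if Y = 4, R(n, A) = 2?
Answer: 1745041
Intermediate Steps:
k = -36 (k = (3*4)*(-3) = 12*(-3) = -36)
S(T) = 6 + 2*T (S(T) = (T + 3)*2 = (3 + T)*2 = 6 + 2*T)
((-295 + S(k)) + o*240)**2 = ((-295 + (6 + 2*(-36))) - 4*240)**2 = ((-295 + (6 - 72)) - 960)**2 = ((-295 - 66) - 960)**2 = (-361 - 960)**2 = (-1321)**2 = 1745041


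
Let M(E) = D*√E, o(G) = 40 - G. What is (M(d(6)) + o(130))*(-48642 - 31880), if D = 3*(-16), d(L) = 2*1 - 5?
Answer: 7246980 + 3865056*I*√3 ≈ 7.247e+6 + 6.6945e+6*I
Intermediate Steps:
d(L) = -3 (d(L) = 2 - 5 = -3)
D = -48
M(E) = -48*√E
(M(d(6)) + o(130))*(-48642 - 31880) = (-48*I*√3 + (40 - 1*130))*(-48642 - 31880) = (-48*I*√3 + (40 - 130))*(-80522) = (-48*I*√3 - 90)*(-80522) = (-90 - 48*I*√3)*(-80522) = 7246980 + 3865056*I*√3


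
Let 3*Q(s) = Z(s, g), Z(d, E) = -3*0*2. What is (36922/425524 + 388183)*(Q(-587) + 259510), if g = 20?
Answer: 10716544588482785/106381 ≈ 1.0074e+11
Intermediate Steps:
Z(d, E) = 0 (Z(d, E) = 0*2 = 0)
Q(s) = 0 (Q(s) = (1/3)*0 = 0)
(36922/425524 + 388183)*(Q(-587) + 259510) = (36922/425524 + 388183)*(0 + 259510) = (36922*(1/425524) + 388183)*259510 = (18461/212762 + 388183)*259510 = (82590609907/212762)*259510 = 10716544588482785/106381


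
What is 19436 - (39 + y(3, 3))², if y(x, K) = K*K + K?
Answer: 16835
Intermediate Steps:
y(x, K) = K + K² (y(x, K) = K² + K = K + K²)
19436 - (39 + y(3, 3))² = 19436 - (39 + 3*(1 + 3))² = 19436 - (39 + 3*4)² = 19436 - (39 + 12)² = 19436 - 1*51² = 19436 - 1*2601 = 19436 - 2601 = 16835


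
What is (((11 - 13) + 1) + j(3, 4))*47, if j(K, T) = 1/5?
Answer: -188/5 ≈ -37.600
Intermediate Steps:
j(K, T) = 1/5
(((11 - 13) + 1) + j(3, 4))*47 = (((11 - 13) + 1) + 1/5)*47 = ((-2 + 1) + 1/5)*47 = (-1 + 1/5)*47 = -4/5*47 = -188/5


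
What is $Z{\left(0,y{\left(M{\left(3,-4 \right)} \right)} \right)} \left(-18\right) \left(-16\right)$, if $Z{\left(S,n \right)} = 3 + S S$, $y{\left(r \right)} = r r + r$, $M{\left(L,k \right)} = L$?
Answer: $864$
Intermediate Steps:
$y{\left(r \right)} = r + r^{2}$ ($y{\left(r \right)} = r^{2} + r = r + r^{2}$)
$Z{\left(S,n \right)} = 3 + S^{2}$
$Z{\left(0,y{\left(M{\left(3,-4 \right)} \right)} \right)} \left(-18\right) \left(-16\right) = \left(3 + 0^{2}\right) \left(-18\right) \left(-16\right) = \left(3 + 0\right) \left(-18\right) \left(-16\right) = 3 \left(-18\right) \left(-16\right) = \left(-54\right) \left(-16\right) = 864$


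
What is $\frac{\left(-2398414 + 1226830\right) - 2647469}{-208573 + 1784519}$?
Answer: $- \frac{3819053}{1575946} \approx -2.4233$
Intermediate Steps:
$\frac{\left(-2398414 + 1226830\right) - 2647469}{-208573 + 1784519} = \frac{-1171584 - 2647469}{1575946} = \left(-3819053\right) \frac{1}{1575946} = - \frac{3819053}{1575946}$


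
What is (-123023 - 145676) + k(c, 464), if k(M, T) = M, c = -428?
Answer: -269127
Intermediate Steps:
(-123023 - 145676) + k(c, 464) = (-123023 - 145676) - 428 = -268699 - 428 = -269127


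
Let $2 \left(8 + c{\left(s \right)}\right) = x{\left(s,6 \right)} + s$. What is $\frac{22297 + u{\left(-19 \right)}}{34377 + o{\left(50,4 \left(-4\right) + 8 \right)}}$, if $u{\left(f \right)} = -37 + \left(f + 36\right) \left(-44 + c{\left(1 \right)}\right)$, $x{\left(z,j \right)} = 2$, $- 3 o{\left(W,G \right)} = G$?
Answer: $\frac{128409}{206278} \approx 0.6225$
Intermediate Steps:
$o{\left(W,G \right)} = - \frac{G}{3}$
$c{\left(s \right)} = -7 + \frac{s}{2}$ ($c{\left(s \right)} = -8 + \frac{2 + s}{2} = -8 + \left(1 + \frac{s}{2}\right) = -7 + \frac{s}{2}$)
$u{\left(f \right)} = -1855 - \frac{101 f}{2}$ ($u{\left(f \right)} = -37 + \left(f + 36\right) \left(-44 + \left(-7 + \frac{1}{2} \cdot 1\right)\right) = -37 + \left(36 + f\right) \left(-44 + \left(-7 + \frac{1}{2}\right)\right) = -37 + \left(36 + f\right) \left(-44 - \frac{13}{2}\right) = -37 + \left(36 + f\right) \left(- \frac{101}{2}\right) = -37 - \left(1818 + \frac{101 f}{2}\right) = -1855 - \frac{101 f}{2}$)
$\frac{22297 + u{\left(-19 \right)}}{34377 + o{\left(50,4 \left(-4\right) + 8 \right)}} = \frac{22297 - \frac{1791}{2}}{34377 - \frac{4 \left(-4\right) + 8}{3}} = \frac{22297 + \left(-1855 + \frac{1919}{2}\right)}{34377 - \frac{-16 + 8}{3}} = \frac{22297 - \frac{1791}{2}}{34377 - - \frac{8}{3}} = \frac{42803}{2 \left(34377 + \frac{8}{3}\right)} = \frac{42803}{2 \cdot \frac{103139}{3}} = \frac{42803}{2} \cdot \frac{3}{103139} = \frac{128409}{206278}$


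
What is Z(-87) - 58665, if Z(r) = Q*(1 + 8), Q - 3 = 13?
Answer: -58521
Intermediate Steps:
Q = 16 (Q = 3 + 13 = 16)
Z(r) = 144 (Z(r) = 16*(1 + 8) = 16*9 = 144)
Z(-87) - 58665 = 144 - 58665 = -58521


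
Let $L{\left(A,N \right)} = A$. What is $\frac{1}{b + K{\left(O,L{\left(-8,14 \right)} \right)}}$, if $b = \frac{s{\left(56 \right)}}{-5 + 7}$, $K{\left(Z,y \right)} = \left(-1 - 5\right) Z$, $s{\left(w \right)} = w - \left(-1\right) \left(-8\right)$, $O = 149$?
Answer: $- \frac{1}{870} \approx -0.0011494$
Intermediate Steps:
$s{\left(w \right)} = -8 + w$ ($s{\left(w \right)} = w - 8 = -8 + w$)
$K{\left(Z,y \right)} = - 6 Z$
$b = 24$ ($b = \frac{-8 + 56}{-5 + 7} = \frac{1}{2} \cdot 48 = 24$)
$\frac{1}{b + K{\left(O,L{\left(-8,14 \right)} \right)}} = \frac{1}{24 - 894} = \frac{1}{-870} = - \frac{1}{870}$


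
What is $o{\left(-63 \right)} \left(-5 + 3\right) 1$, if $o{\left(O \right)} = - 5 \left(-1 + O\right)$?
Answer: $-640$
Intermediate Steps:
$o{\left(O \right)} = 5 - 5 O$
$o{\left(-63 \right)} \left(-5 + 3\right) 1 = \left(5 - -315\right) \left(-5 + 3\right) 1 = \left(5 + 315\right) \left(\left(-2\right) 1\right) = 320 \left(-2\right) = -640$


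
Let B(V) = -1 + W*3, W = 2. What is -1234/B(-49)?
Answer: -1234/5 ≈ -246.80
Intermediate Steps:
B(V) = 5 (B(V) = -1 + 2*3 = -1 + 6 = 5)
-1234/B(-49) = -1234/5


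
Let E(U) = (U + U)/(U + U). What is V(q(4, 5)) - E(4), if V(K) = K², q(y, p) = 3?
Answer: 8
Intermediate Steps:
E(U) = 1 (E(U) = (2*U)/((2*U)) = (2*U)*(1/(2*U)) = 1)
V(q(4, 5)) - E(4) = 3² - 1*1 = 9 - 1 = 8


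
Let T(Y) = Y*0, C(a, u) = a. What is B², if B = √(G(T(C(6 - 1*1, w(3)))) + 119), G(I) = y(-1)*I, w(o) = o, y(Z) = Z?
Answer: 119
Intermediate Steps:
T(Y) = 0
G(I) = -I
B = √119 (B = √(-1*0 + 119) = √(0 + 119) = √119 ≈ 10.909)
B² = (√119)² = 119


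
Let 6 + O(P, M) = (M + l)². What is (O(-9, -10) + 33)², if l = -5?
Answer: 63504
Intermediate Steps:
O(P, M) = -6 + (-5 + M)² (O(P, M) = -6 + (M - 5)² = -6 + (-5 + M)²)
(O(-9, -10) + 33)² = ((-6 + (-5 - 10)²) + 33)² = ((-6 + (-15)²) + 33)² = ((-6 + 225) + 33)² = (219 + 33)² = 252² = 63504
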